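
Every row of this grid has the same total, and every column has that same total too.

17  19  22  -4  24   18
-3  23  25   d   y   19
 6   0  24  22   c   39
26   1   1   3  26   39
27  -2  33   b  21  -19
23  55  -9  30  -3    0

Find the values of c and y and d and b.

Rows 1 and 4 both sum to 96, so that's the common total.
Row 3: 6 + 0 + 24 + 22 + 39 = 91, so its missing entry is 96 − 91 = 5.
Column 5: 24 + 5 + 26 + 21 − 3 = 73, so its missing entry is 96 − 73 = 23.
Row 2: -3 + 23 + 25 + 23 + 19 = 87, so its missing entry is 96 − 87 = 9.
Row 5: 27 − 2 + 33 + 21 − 19 = 60, so its missing entry is 96 − 60 = 36.

c = 5, y = 23, d = 9, b = 36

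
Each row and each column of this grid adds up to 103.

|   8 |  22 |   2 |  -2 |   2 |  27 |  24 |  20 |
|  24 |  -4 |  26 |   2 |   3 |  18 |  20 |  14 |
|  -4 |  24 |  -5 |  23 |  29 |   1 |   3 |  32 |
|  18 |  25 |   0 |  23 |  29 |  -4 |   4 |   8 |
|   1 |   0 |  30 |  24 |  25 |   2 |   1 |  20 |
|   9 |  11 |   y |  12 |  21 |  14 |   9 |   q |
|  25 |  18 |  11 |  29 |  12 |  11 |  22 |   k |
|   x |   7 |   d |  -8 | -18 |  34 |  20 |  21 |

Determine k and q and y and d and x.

k = -25, q = 13, y = 14, d = 25, x = 22

Column 1 has 8 + 24 − 4 + 18 + 1 + 9 + 25 = 81; the blank must be 103 − 81 = 22.
Row 7 has 25 + 18 + 11 + 29 + 12 + 11 + 22 = 128; the blank must be 103 − 128 = -25.
Column 8 has 20 + 14 + 32 + 8 + 20 − 25 + 21 = 90; the blank must be 103 − 90 = 13.
Row 8 has 22 + 7 − 8 − 18 + 34 + 20 + 21 = 78; the blank must be 103 − 78 = 25.
Row 6 has 9 + 11 + 12 + 21 + 14 + 9 + 13 = 89; the blank must be 103 − 89 = 14.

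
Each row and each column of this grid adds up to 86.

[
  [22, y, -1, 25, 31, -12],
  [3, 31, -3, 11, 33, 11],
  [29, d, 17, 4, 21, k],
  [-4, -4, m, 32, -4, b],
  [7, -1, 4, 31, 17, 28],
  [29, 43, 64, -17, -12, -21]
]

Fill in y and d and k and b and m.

y = 21, d = -4, k = 19, b = 61, m = 5

The known cells in row 1 total 65, leaving 86 − 65 = 21 for the blank.
The known cells in column 2 total 90, leaving 86 − 90 = -4 for the blank.
The known cells in column 3 total 81, leaving 86 − 81 = 5 for the blank.
The known cells in row 3 total 67, leaving 86 − 67 = 19 for the blank.
The known cells in row 4 total 25, leaving 86 − 25 = 61 for the blank.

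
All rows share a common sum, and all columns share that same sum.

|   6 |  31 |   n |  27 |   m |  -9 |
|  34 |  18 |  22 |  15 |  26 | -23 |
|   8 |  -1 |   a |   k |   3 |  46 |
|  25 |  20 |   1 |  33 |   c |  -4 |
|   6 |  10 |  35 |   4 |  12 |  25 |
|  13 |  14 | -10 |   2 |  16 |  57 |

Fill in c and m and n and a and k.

Rows 2 and 5 both sum to 92, so that's the common total.
Row 4 has 25 + 20 + 1 + 33 − 4 = 75; the blank must be 92 − 75 = 17.
Column 5 has 26 + 3 + 17 + 12 + 16 = 74; the blank must be 92 − 74 = 18.
Column 4 has 27 + 15 + 33 + 4 + 2 = 81; the blank must be 92 − 81 = 11.
Row 1 has 6 + 31 + 27 + 18 − 9 = 73; the blank must be 92 − 73 = 19.
Row 3 has 8 − 1 + 11 + 3 + 46 = 67; the blank must be 92 − 67 = 25.

c = 17, m = 18, n = 19, a = 25, k = 11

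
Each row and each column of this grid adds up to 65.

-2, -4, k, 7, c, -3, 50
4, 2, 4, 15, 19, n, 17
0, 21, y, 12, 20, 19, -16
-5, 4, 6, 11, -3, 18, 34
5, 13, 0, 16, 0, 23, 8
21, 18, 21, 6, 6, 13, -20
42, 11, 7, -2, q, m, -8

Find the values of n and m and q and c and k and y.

The known cells in row 2 total 61, leaving 65 − 61 = 4 for the blank.
The known cells in column 6 total 74, leaving 65 − 74 = -9 for the blank.
The known cells in row 7 total 41, leaving 65 − 41 = 24 for the blank.
The known cells in column 5 total 66, leaving 65 − 66 = -1 for the blank.
The known cells in row 1 total 47, leaving 65 − 47 = 18 for the blank.
The known cells in row 3 total 56, leaving 65 − 56 = 9 for the blank.

n = 4, m = -9, q = 24, c = -1, k = 18, y = 9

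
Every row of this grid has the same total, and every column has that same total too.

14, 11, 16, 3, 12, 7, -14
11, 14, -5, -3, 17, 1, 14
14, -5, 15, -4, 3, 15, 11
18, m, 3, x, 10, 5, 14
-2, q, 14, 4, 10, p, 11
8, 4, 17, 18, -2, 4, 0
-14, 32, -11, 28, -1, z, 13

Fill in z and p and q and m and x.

z = 2, p = 15, q = -3, m = -4, x = 3

Rows 1 and 2 both sum to 49, so that's the common total.
The known cells in row 7 total 47, leaving 49 − 47 = 2 for the blank.
The known cells in column 6 total 34, leaving 49 − 34 = 15 for the blank.
The known cells in column 4 total 46, leaving 49 − 46 = 3 for the blank.
The known cells in row 4 total 53, leaving 49 − 53 = -4 for the blank.
The known cells in row 5 total 52, leaving 49 − 52 = -3 for the blank.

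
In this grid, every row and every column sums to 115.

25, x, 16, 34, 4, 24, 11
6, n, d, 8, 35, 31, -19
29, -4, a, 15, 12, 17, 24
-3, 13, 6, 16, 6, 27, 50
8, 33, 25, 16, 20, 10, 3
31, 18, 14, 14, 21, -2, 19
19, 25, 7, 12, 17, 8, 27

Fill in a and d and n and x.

a = 22, d = 25, n = 29, x = 1

The known cells in row 1 total 114, leaving 115 − 114 = 1 for the blank.
The known cells in column 2 total 86, leaving 115 − 86 = 29 for the blank.
The known cells in row 2 total 90, leaving 115 − 90 = 25 for the blank.
The known cells in row 3 total 93, leaving 115 − 93 = 22 for the blank.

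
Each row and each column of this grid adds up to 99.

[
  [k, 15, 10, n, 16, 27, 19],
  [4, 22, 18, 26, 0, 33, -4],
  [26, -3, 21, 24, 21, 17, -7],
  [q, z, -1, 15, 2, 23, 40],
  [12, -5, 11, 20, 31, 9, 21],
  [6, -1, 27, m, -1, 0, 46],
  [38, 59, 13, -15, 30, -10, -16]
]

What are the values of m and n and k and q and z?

The known cells in column 2 total 87, leaving 99 − 87 = 12 for the blank.
The known cells in row 4 total 91, leaving 99 − 91 = 8 for the blank.
The known cells in column 1 total 94, leaving 99 − 94 = 5 for the blank.
The known cells in row 1 total 92, leaving 99 − 92 = 7 for the blank.
The known cells in row 6 total 77, leaving 99 − 77 = 22 for the blank.

m = 22, n = 7, k = 5, q = 8, z = 12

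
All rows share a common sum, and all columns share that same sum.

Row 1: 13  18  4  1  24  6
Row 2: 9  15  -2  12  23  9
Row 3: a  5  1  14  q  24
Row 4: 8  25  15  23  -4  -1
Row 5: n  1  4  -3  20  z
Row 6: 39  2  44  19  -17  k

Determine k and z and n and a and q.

Rows 1 and 2 both sum to 66, so that's the common total.
Column 5: 24 + 23 − 4 + 20 − 17 = 46, so its missing entry is 66 − 46 = 20.
Row 6: 39 + 2 + 44 + 19 − 17 = 87, so its missing entry is 66 − 87 = -21.
Row 3: 5 + 1 + 14 + 20 + 24 = 64, so its missing entry is 66 − 64 = 2.
Column 1: 13 + 9 + 2 + 8 + 39 = 71, so its missing entry is 66 − 71 = -5.
Row 5: -5 + 1 + 4 − 3 + 20 = 17, so its missing entry is 66 − 17 = 49.

k = -21, z = 49, n = -5, a = 2, q = 20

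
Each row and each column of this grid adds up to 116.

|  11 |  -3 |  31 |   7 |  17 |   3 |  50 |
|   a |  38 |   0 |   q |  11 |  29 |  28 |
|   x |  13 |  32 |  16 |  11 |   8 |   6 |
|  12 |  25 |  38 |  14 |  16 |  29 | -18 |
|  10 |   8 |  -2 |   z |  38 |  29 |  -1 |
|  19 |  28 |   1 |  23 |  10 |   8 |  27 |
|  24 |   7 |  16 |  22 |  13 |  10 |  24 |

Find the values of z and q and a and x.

z = 34, q = 0, a = 10, x = 30

The known cells in row 3 total 86, leaving 116 − 86 = 30 for the blank.
The known cells in column 1 total 106, leaving 116 − 106 = 10 for the blank.
The known cells in row 2 total 116, leaving 116 − 116 = 0 for the blank.
The known cells in row 5 total 82, leaving 116 − 82 = 34 for the blank.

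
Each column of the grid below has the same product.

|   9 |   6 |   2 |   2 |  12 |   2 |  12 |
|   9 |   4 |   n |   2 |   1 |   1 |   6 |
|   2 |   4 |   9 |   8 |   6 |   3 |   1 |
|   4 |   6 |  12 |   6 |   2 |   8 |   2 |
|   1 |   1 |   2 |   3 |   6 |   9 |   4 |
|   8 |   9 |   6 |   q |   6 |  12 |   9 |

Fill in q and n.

Columns 1 and 6 each multiply to 5184, so every column has product 5184.
Column 4: 2×2×8×6×3 = 576, so the missing entry is 5184 ÷ 576 = 9.
Column 3: 2×9×12×2×6 = 2592, so the missing entry is 5184 ÷ 2592 = 2.

q = 9, n = 2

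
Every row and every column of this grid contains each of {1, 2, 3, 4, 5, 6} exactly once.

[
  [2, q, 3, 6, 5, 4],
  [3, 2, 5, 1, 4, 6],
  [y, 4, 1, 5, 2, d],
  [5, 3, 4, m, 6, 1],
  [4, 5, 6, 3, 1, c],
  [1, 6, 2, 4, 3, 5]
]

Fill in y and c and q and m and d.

At (row 1, col 2): row 1 already has {2, 3, 4, 5, 6}, so the value is 1.
For row 3, column 1: column 1 already has {1, 2, 3, 4, 5}; that leaves 6.
For row 5, column 6: row 5 already has {1, 3, 4, 5, 6}; that leaves 2.
At (row 4, col 4): row 4 already has {1, 3, 4, 5, 6}, so the value is 2.
At (row 3, col 6): row 3 already has {1, 2, 4, 5, 6}, so the value is 3.

y = 6, c = 2, q = 1, m = 2, d = 3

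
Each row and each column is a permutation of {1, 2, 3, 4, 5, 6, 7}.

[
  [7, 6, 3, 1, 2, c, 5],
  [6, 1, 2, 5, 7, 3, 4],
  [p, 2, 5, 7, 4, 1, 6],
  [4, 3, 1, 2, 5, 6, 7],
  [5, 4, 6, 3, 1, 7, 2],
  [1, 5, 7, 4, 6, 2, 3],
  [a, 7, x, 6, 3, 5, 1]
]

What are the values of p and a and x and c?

p = 3, a = 2, x = 4, c = 4

Cell (7,3): column 3 already has {1, 2, 3, 5, 6, 7} → 4.
At (row 3, col 1): row 3 already has {1, 2, 4, 5, 6, 7}, so the value is 3.
Cell (1,6): row 1 already has {1, 2, 3, 5, 6, 7} → 4.
At (row 7, col 1): row 7 already has {1, 3, 4, 5, 6, 7}, so the value is 2.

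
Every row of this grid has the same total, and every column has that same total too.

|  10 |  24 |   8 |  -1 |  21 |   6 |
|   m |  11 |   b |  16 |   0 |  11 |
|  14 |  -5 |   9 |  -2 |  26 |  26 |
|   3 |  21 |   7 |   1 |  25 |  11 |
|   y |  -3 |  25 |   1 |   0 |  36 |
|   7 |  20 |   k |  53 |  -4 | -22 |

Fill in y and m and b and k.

y = 9, m = 25, b = 5, k = 14

Rows 1 and 3 both sum to 68, so that's the common total.
Row 5 has -3 + 25 + 1 + 0 + 36 = 59; the blank must be 68 − 59 = 9.
Column 1 has 10 + 14 + 3 + 9 + 7 = 43; the blank must be 68 − 43 = 25.
Row 2 has 25 + 11 + 16 + 0 + 11 = 63; the blank must be 68 − 63 = 5.
Row 6 has 7 + 20 + 53 − 4 − 22 = 54; the blank must be 68 − 54 = 14.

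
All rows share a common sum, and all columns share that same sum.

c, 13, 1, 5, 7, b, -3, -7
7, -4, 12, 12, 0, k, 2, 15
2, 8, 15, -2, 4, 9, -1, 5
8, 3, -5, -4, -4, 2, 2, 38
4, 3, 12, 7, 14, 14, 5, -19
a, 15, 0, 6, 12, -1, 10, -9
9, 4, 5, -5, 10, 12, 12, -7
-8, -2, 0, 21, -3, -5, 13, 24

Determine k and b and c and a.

k = -4, b = 13, c = 11, a = 7

Rows 3 and 4 both sum to 40, so that's the common total.
The known cells in row 6 total 33, leaving 40 − 33 = 7 for the blank.
The known cells in column 1 total 29, leaving 40 − 29 = 11 for the blank.
The known cells in row 1 total 27, leaving 40 − 27 = 13 for the blank.
The known cells in row 2 total 44, leaving 40 − 44 = -4 for the blank.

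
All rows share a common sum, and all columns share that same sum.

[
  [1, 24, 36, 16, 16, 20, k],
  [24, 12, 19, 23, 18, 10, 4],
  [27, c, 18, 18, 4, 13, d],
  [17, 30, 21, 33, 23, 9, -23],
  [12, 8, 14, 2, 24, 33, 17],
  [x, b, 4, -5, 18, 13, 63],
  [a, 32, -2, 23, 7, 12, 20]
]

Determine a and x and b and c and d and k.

Rows 2 and 4 both sum to 110, so that's the common total.
Row 1: 1 + 24 + 36 + 16 + 16 + 20 = 113, so its missing entry is 110 − 113 = -3.
Column 7: -3 + 4 − 23 + 17 + 63 + 20 = 78, so its missing entry is 110 − 78 = 32.
Row 3: 27 + 18 + 18 + 4 + 13 + 32 = 112, so its missing entry is 110 − 112 = -2.
Column 2: 24 + 12 − 2 + 30 + 8 + 32 = 104, so its missing entry is 110 − 104 = 6.
Row 6: 6 + 4 − 5 + 18 + 13 + 63 = 99, so its missing entry is 110 − 99 = 11.
Row 7: 32 − 2 + 23 + 7 + 12 + 20 = 92, so its missing entry is 110 − 92 = 18.

a = 18, x = 11, b = 6, c = -2, d = 32, k = -3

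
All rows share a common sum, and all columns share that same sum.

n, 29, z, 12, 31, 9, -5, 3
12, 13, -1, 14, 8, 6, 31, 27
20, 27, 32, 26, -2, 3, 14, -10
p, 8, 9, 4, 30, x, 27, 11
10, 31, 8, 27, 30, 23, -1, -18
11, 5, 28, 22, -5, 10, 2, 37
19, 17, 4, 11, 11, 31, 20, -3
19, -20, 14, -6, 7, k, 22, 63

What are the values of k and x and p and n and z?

Rows 2 and 3 both sum to 110, so that's the common total.
The known cells in column 3 total 94, leaving 110 − 94 = 16 for the blank.
The known cells in row 1 total 95, leaving 110 − 95 = 15 for the blank.
The known cells in column 1 total 106, leaving 110 − 106 = 4 for the blank.
The known cells in row 8 total 99, leaving 110 − 99 = 11 for the blank.
The known cells in row 4 total 93, leaving 110 − 93 = 17 for the blank.

k = 11, x = 17, p = 4, n = 15, z = 16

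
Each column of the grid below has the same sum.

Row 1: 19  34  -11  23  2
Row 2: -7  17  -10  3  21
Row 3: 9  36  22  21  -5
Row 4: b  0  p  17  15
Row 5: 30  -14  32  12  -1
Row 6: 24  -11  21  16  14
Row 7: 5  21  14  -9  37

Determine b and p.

b = 3, p = 15

Column 4 sums to 83 and so does column 5; that's the common total.
In column 1 the known cells total 80, leaving 83 − 80 = 3.
In column 3 the known cells total 68, leaving 83 − 68 = 15.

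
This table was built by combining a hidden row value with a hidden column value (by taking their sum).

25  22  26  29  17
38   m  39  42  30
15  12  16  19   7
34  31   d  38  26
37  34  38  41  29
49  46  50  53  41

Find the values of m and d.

The difference between any two rows is the same in every column — this is an addition table with the headers hidden.
Row 2 minus row 1 is 30 − 17 = 13, so its entry in column 2 is 22 + 13 = 35.
Row 4 minus row 1 is 26 − 17 = 9, so its entry in column 3 is 26 + 9 = 35.

m = 35, d = 35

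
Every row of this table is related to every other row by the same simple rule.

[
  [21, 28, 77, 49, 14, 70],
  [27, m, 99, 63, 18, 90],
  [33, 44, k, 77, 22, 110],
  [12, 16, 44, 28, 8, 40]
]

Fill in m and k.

m = 36, k = 121

Each row is a constant multiple of every other row — this is a multiplication table with the headers hidden.
Row 2 is 90/70 = 9/7 times row 1, so its entry in column 2 is 28 × 9/7 = 36.
Row 3 is 110/70 = 11/7 times row 1, so its entry in column 3 is 77 × 11/7 = 121.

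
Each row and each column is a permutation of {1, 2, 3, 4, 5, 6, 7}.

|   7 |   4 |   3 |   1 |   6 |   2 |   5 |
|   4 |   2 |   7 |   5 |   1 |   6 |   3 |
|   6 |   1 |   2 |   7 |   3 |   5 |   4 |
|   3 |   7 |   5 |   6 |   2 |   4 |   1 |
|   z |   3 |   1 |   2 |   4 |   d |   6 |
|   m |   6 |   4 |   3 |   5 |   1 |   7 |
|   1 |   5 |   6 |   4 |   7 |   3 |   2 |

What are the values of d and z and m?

d = 7, z = 5, m = 2

For row 5, column 6: column 6 already has {1, 2, 3, 4, 5, 6}; that leaves 7.
At (row 5, col 1): row 5 already has {1, 2, 3, 4, 6, 7}, so the value is 5.
For row 6, column 1: row 6 already has {1, 3, 4, 5, 6, 7}; that leaves 2.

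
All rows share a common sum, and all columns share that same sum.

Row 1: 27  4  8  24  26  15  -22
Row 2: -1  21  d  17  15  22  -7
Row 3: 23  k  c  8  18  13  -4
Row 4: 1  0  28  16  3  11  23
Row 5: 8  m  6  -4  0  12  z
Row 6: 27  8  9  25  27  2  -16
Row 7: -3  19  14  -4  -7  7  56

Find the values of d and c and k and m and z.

d = 15, c = 2, k = 22, m = 8, z = 52

Rows 1 and 4 both sum to 82, so that's the common total.
The known cells in row 2 total 67, leaving 82 − 67 = 15 for the blank.
The known cells in column 7 total 30, leaving 82 − 30 = 52 for the blank.
The known cells in column 3 total 80, leaving 82 − 80 = 2 for the blank.
The known cells in row 3 total 60, leaving 82 − 60 = 22 for the blank.
The known cells in row 5 total 74, leaving 82 − 74 = 8 for the blank.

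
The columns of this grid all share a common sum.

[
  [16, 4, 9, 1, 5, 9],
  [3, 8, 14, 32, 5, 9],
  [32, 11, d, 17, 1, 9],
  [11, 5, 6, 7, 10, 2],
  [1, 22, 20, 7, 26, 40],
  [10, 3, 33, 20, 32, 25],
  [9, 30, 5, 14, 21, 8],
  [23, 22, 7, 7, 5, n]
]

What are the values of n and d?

The complete columns each total 105.
Column 6 is missing 105 − 102 = 3 (since 9 + 9 + 9 + 2 + 40 + 25 + 8 = 102).
Column 3 is missing 105 − 94 = 11 (since 9 + 14 + 6 + 20 + 33 + 5 + 7 = 94).

n = 3, d = 11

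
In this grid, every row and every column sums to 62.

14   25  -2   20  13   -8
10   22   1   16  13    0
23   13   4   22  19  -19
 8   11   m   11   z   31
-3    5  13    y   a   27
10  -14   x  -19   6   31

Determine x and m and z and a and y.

x = 48, m = -2, z = 3, a = 8, y = 12

Column 4: 20 + 16 + 22 + 11 − 19 = 50, so its missing entry is 62 − 50 = 12.
Row 5: -3 + 5 + 13 + 12 + 27 = 54, so its missing entry is 62 − 54 = 8.
Column 5: 13 + 13 + 19 + 8 + 6 = 59, so its missing entry is 62 − 59 = 3.
Row 4: 8 + 11 + 11 + 3 + 31 = 64, so its missing entry is 62 − 64 = -2.
Row 6: 10 − 14 − 19 + 6 + 31 = 14, so its missing entry is 62 − 14 = 48.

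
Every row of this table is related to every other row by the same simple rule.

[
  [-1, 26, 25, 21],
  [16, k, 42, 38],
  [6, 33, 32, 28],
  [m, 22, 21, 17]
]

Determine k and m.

The difference between any two rows is the same in every column — this is an addition table with the headers hidden.
Row 2 minus row 1 is 42 − 25 = 17, so its entry in column 2 is 26 + 17 = 43.
Row 4 minus row 1 is 21 − 25 = -4, so its entry in column 1 is -1 + (-4) = -5.

k = 43, m = -5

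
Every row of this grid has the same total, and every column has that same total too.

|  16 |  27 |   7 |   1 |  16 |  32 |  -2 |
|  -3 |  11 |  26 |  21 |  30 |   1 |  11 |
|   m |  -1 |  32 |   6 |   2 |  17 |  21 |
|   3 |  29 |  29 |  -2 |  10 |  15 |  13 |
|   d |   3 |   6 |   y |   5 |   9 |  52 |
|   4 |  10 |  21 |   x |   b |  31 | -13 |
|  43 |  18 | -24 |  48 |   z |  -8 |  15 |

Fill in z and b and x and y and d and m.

Rows 1 and 2 both sum to 97, so that's the common total.
The known cells in row 3 total 77, leaving 97 − 77 = 20 for the blank.
The known cells in column 1 total 83, leaving 97 − 83 = 14 for the blank.
The known cells in row 5 total 89, leaving 97 − 89 = 8 for the blank.
The known cells in row 7 total 92, leaving 97 − 92 = 5 for the blank.
The known cells in column 5 total 68, leaving 97 − 68 = 29 for the blank.
The known cells in row 6 total 82, leaving 97 − 82 = 15 for the blank.

z = 5, b = 29, x = 15, y = 8, d = 14, m = 20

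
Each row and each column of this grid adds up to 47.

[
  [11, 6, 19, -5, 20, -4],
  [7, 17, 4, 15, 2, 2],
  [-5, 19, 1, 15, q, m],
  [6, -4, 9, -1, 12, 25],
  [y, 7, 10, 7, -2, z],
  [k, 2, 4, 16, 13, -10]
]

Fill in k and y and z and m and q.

Column 5 has 20 + 2 + 12 − 2 + 13 = 45; the blank must be 47 − 45 = 2.
Row 6 has 2 + 4 + 16 + 13 − 10 = 25; the blank must be 47 − 25 = 22.
Column 1 has 11 + 7 − 5 + 6 + 22 = 41; the blank must be 47 − 41 = 6.
Row 5 has 6 + 7 + 10 + 7 − 2 = 28; the blank must be 47 − 28 = 19.
Row 3 has -5 + 19 + 1 + 15 + 2 = 32; the blank must be 47 − 32 = 15.

k = 22, y = 6, z = 19, m = 15, q = 2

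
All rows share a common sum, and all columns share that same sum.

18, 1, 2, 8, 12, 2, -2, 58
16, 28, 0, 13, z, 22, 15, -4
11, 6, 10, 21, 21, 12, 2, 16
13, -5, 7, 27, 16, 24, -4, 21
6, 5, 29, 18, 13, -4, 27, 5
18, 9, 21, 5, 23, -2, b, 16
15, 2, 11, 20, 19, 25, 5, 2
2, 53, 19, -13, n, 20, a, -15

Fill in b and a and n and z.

Rows 1 and 3 both sum to 99, so that's the common total.
Row 6 has 18 + 9 + 21 + 5 + 23 − 2 + 16 = 90; the blank must be 99 − 90 = 9.
Column 7 has -2 + 15 + 2 − 4 + 27 + 9 + 5 = 52; the blank must be 99 − 52 = 47.
Row 8 has 2 + 53 + 19 − 13 + 20 + 47 − 15 = 113; the blank must be 99 − 113 = -14.
Row 2 has 16 + 28 + 0 + 13 + 22 + 15 − 4 = 90; the blank must be 99 − 90 = 9.

b = 9, a = 47, n = -14, z = 9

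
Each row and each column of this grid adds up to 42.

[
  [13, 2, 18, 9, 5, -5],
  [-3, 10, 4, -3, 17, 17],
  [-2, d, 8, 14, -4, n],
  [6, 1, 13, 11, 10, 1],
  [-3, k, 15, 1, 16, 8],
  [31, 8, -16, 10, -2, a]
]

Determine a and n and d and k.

a = 11, n = 10, d = 16, k = 5

Row 6 has 31 + 8 − 16 + 10 − 2 = 31; the blank must be 42 − 31 = 11.
Column 6 has -5 + 17 + 1 + 8 + 11 = 32; the blank must be 42 − 32 = 10.
Row 3 has -2 + 8 + 14 − 4 + 10 = 26; the blank must be 42 − 26 = 16.
Row 5 has -3 + 15 + 1 + 16 + 8 = 37; the blank must be 42 − 37 = 5.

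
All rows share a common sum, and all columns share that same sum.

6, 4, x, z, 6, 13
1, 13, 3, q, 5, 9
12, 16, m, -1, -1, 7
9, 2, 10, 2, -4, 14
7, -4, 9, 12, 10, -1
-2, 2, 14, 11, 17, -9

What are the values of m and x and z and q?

Rows 4 and 5 both sum to 33, so that's the common total.
Row 2 has 1 + 13 + 3 + 5 + 9 = 31; the blank must be 33 − 31 = 2.
Column 4 has 2 − 1 + 2 + 12 + 11 = 26; the blank must be 33 − 26 = 7.
Row 1 has 6 + 4 + 7 + 6 + 13 = 36; the blank must be 33 − 36 = -3.
Row 3 has 12 + 16 − 1 − 1 + 7 = 33; the blank must be 33 − 33 = 0.

m = 0, x = -3, z = 7, q = 2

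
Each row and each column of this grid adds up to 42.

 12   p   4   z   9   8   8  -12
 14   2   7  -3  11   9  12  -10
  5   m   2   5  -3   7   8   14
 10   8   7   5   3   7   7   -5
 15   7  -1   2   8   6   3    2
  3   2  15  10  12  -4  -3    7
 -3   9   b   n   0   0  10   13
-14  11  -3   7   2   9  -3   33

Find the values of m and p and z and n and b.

Column 3 has 4 + 7 + 2 + 7 − 1 + 15 − 3 = 31; the blank must be 42 − 31 = 11.
Row 3 has 5 + 2 + 5 − 3 + 7 + 8 + 14 = 38; the blank must be 42 − 38 = 4.
Column 2 has 2 + 4 + 8 + 7 + 2 + 9 + 11 = 43; the blank must be 42 − 43 = -1.
Row 1 has 12 − 1 + 4 + 9 + 8 + 8 − 12 = 28; the blank must be 42 − 28 = 14.
Row 7 has -3 + 9 + 11 + 0 + 0 + 10 + 13 = 40; the blank must be 42 − 40 = 2.

m = 4, p = -1, z = 14, n = 2, b = 11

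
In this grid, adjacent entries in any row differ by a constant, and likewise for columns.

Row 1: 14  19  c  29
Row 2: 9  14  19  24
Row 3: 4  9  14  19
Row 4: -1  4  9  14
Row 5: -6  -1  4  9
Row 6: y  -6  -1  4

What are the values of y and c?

y = -11, c = 24

Along each row the entries change by 5 per step; down each column they change by -5.
Row 6: from -6 at column 2, stepping by 5 to column 1 gives -11.
Row 1: from 14 at column 1, stepping by 5 to column 3 gives 24.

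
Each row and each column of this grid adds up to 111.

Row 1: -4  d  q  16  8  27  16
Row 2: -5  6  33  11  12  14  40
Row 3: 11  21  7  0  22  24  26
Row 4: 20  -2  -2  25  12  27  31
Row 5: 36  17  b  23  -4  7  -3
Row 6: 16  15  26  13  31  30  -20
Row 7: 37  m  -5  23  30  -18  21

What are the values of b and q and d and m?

Row 7 has 37 − 5 + 23 + 30 − 18 + 21 = 88; the blank must be 111 − 88 = 23.
Column 2 has 6 + 21 − 2 + 17 + 15 + 23 = 80; the blank must be 111 − 80 = 31.
Row 1 has -4 + 31 + 16 + 8 + 27 + 16 = 94; the blank must be 111 − 94 = 17.
Row 5 has 36 + 17 + 23 − 4 + 7 − 3 = 76; the blank must be 111 − 76 = 35.

b = 35, q = 17, d = 31, m = 23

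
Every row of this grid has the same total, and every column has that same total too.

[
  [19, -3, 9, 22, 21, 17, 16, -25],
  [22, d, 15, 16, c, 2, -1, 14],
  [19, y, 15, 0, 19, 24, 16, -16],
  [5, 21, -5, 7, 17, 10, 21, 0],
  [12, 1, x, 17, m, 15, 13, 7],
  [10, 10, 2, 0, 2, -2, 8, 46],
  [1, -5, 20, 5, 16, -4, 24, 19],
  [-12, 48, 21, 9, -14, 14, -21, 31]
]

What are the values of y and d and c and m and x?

y = -1, d = 5, c = 3, m = 12, x = -1

Rows 1 and 4 both sum to 76, so that's the common total.
Row 3: 19 + 15 + 0 + 19 + 24 + 16 − 16 = 77, so its missing entry is 76 − 77 = -1.
Column 2: -3 − 1 + 21 + 1 + 10 − 5 + 48 = 71, so its missing entry is 76 − 71 = 5.
Column 3: 9 + 15 + 15 − 5 + 2 + 20 + 21 = 77, so its missing entry is 76 − 77 = -1.
Row 5: 12 + 1 − 1 + 17 + 15 + 13 + 7 = 64, so its missing entry is 76 − 64 = 12.
Row 2: 22 + 5 + 15 + 16 + 2 − 1 + 14 = 73, so its missing entry is 76 − 73 = 3.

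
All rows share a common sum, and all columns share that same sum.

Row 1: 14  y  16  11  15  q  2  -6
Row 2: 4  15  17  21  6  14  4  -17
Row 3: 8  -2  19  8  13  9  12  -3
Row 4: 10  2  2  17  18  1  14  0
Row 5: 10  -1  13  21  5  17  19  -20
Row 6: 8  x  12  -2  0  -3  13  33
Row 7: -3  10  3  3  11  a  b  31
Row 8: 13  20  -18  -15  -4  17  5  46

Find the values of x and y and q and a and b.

x = 3, y = 17, q = -5, a = 14, b = -5

Rows 2 and 3 both sum to 64, so that's the common total.
Row 6: 8 + 12 − 2 + 0 − 3 + 13 + 33 = 61, so its missing entry is 64 − 61 = 3.
Column 2: 15 − 2 + 2 − 1 + 3 + 10 + 20 = 47, so its missing entry is 64 − 47 = 17.
Row 1: 14 + 17 + 16 + 11 + 15 + 2 − 6 = 69, so its missing entry is 64 − 69 = -5.
Column 6: -5 + 14 + 9 + 1 + 17 − 3 + 17 = 50, so its missing entry is 64 − 50 = 14.
Row 7: -3 + 10 + 3 + 3 + 11 + 14 + 31 = 69, so its missing entry is 64 − 69 = -5.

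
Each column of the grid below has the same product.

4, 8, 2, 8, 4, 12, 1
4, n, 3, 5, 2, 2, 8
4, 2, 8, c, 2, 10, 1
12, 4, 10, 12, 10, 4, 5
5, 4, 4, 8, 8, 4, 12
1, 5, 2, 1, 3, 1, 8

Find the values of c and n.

c = 1, n = 3

Columns 3 and 7 each multiply to 3840, so every column has product 3840.
Column 4: 8×5×12×8×1 = 3840, so the missing entry is 3840 ÷ 3840 = 1.
Column 2: 8×2×4×4×5 = 1280, so the missing entry is 3840 ÷ 1280 = 3.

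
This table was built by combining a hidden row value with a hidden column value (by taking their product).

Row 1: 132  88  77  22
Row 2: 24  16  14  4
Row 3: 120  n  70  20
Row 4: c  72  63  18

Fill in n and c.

Each row is a constant multiple of every other row — this is a multiplication table with the headers hidden.
Row 3 is 70/77 = 10/11 times row 1, so its entry in column 2 is 88 × 10/11 = 80.
Row 4 is 63/77 = 9/11 times row 1, so its entry in column 1 is 132 × 9/11 = 108.

n = 80, c = 108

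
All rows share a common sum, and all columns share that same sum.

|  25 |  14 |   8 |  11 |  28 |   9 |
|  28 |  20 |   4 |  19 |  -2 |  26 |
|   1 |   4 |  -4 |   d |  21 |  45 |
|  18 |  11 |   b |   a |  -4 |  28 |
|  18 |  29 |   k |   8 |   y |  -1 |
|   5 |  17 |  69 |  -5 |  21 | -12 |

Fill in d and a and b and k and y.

d = 28, a = 34, b = 8, k = 10, y = 31

Rows 1 and 2 both sum to 95, so that's the common total.
Column 5: 28 − 2 + 21 − 4 + 21 = 64, so its missing entry is 95 − 64 = 31.
Row 5: 18 + 29 + 8 + 31 − 1 = 85, so its missing entry is 95 − 85 = 10.
Row 3: 1 + 4 − 4 + 21 + 45 = 67, so its missing entry is 95 − 67 = 28.
Column 4: 11 + 19 + 28 + 8 − 5 = 61, so its missing entry is 95 − 61 = 34.
Row 4: 18 + 11 + 34 − 4 + 28 = 87, so its missing entry is 95 − 87 = 8.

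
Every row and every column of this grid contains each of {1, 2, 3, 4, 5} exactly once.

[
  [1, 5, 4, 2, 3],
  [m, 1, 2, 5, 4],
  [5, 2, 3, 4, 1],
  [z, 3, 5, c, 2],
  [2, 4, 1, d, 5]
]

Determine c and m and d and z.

Cell (2,1): row 2 already has {1, 2, 4, 5} → 3.
For row 4, column 1: column 1 already has {1, 2, 3, 5}; that leaves 4.
Cell (4,4): row 4 already has {2, 3, 4, 5} → 1.
For row 5, column 4: row 5 already has {1, 2, 4, 5}; that leaves 3.

c = 1, m = 3, d = 3, z = 4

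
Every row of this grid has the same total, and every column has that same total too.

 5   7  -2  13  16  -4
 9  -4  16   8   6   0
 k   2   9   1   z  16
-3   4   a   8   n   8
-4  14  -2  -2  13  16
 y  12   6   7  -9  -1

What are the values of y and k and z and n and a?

y = 20, k = 8, z = -1, n = 10, a = 8

Rows 1 and 2 both sum to 35, so that's the common total.
Row 6: 12 + 6 + 7 − 9 − 1 = 15, so its missing entry is 35 − 15 = 20.
Column 1: 5 + 9 − 3 − 4 + 20 = 27, so its missing entry is 35 − 27 = 8.
Row 3: 8 + 2 + 9 + 1 + 16 = 36, so its missing entry is 35 − 36 = -1.
Column 5: 16 + 6 − 1 + 13 − 9 = 25, so its missing entry is 35 − 25 = 10.
Row 4: -3 + 4 + 8 + 10 + 8 = 27, so its missing entry is 35 − 27 = 8.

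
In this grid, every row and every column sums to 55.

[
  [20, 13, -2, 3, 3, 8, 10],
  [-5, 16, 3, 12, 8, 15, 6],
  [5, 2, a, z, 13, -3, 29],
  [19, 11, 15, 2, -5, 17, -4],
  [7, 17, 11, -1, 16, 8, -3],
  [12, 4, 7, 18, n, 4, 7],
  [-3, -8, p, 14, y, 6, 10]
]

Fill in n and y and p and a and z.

n = 3, y = 17, p = 19, a = 2, z = 7

The known cells in row 6 total 52, leaving 55 − 52 = 3 for the blank.
The known cells in column 5 total 38, leaving 55 − 38 = 17 for the blank.
The known cells in row 7 total 36, leaving 55 − 36 = 19 for the blank.
The known cells in column 4 total 48, leaving 55 − 48 = 7 for the blank.
The known cells in row 3 total 53, leaving 55 − 53 = 2 for the blank.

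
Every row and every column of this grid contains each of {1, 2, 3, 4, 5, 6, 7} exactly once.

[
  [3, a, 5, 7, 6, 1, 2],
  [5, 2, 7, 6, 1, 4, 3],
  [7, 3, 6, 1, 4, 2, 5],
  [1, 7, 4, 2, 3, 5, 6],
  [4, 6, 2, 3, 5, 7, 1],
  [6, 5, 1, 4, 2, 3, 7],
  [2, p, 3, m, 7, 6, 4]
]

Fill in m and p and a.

Cell (1,2): row 1 already has {1, 2, 3, 5, 6, 7} → 4.
Cell (7,2): column 2 already has {2, 3, 4, 5, 6, 7} → 1.
Cell (7,4): row 7 already has {1, 2, 3, 4, 6, 7} → 5.

m = 5, p = 1, a = 4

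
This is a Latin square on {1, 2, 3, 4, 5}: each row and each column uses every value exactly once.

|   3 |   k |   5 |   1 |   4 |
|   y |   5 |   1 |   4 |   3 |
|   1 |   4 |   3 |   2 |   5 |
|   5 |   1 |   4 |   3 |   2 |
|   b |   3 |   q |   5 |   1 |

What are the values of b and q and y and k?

b = 4, q = 2, y = 2, k = 2

Cell (2,1): row 2 already has {1, 3, 4, 5} → 2.
For row 5, column 1: column 1 already has {1, 2, 3, 5}; that leaves 4.
Cell (5,3): row 5 already has {1, 3, 4, 5} → 2.
Cell (1,2): row 1 already has {1, 3, 4, 5} → 2.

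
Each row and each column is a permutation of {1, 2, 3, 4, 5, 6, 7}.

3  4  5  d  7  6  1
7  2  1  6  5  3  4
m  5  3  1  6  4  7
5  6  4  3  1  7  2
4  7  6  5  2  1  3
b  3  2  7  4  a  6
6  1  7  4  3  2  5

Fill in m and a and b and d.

m = 2, a = 5, b = 1, d = 2

Cell (6,6): column 6 already has {1, 2, 3, 4, 6, 7} → 5.
Cell (6,1): row 6 already has {2, 3, 4, 5, 6, 7} → 1.
At (row 3, col 1): row 3 already has {1, 3, 4, 5, 6, 7}, so the value is 2.
At (row 1, col 4): row 1 already has {1, 3, 4, 5, 6, 7}, so the value is 2.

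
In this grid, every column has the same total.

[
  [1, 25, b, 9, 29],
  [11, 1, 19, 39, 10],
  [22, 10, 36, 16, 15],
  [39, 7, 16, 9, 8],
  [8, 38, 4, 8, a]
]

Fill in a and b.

The complete columns each total 81.
Column 5 is missing 81 − 62 = 19 (since 29 + 10 + 15 + 8 = 62).
Column 3 is missing 81 − 75 = 6 (since 19 + 36 + 16 + 4 = 75).

a = 19, b = 6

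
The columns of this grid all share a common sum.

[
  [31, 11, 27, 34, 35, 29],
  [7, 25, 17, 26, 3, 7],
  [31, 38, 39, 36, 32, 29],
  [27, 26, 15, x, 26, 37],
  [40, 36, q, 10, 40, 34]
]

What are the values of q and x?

q = 38, x = 30

Column 1 sums to 136 and so does column 6; that's the common total.
In column 3 the known cells total 98, leaving 136 − 98 = 38.
In column 4 the known cells total 106, leaving 136 − 106 = 30.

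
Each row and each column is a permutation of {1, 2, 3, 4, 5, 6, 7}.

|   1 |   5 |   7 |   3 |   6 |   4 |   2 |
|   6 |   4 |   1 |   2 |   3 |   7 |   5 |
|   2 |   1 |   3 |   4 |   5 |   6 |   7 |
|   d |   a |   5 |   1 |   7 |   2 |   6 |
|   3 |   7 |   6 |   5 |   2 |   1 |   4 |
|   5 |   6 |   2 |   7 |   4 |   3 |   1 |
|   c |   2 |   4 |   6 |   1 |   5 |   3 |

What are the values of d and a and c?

d = 4, a = 3, c = 7

Cell (4,2): column 2 already has {1, 2, 4, 5, 6, 7} → 3.
For row 4, column 1: row 4 already has {1, 2, 3, 5, 6, 7}; that leaves 4.
For row 7, column 1: row 7 already has {1, 2, 3, 4, 5, 6}; that leaves 7.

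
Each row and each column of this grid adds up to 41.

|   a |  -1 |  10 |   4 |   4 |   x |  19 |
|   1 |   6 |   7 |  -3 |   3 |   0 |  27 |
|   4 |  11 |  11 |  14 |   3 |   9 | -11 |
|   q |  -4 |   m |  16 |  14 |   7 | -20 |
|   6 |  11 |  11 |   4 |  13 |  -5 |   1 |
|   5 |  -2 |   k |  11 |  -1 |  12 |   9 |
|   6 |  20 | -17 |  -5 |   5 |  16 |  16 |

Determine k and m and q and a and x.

Column 6 has 0 + 9 + 7 − 5 + 12 + 16 = 39; the blank must be 41 − 39 = 2.
Row 1 has -1 + 10 + 4 + 4 + 2 + 19 = 38; the blank must be 41 − 38 = 3.
Column 1 has 3 + 1 + 4 + 6 + 5 + 6 = 25; the blank must be 41 − 25 = 16.
Row 4 has 16 − 4 + 16 + 14 + 7 − 20 = 29; the blank must be 41 − 29 = 12.
Row 6 has 5 − 2 + 11 − 1 + 12 + 9 = 34; the blank must be 41 − 34 = 7.

k = 7, m = 12, q = 16, a = 3, x = 2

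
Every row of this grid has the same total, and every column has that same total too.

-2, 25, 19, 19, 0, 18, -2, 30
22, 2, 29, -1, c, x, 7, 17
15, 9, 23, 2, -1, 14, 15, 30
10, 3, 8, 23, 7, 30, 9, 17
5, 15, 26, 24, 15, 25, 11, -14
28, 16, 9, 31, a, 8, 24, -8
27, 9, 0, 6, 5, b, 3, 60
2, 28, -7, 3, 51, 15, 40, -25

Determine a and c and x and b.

a = -1, c = 31, x = 0, b = -3

Rows 1 and 3 both sum to 107, so that's the common total.
Row 6: 28 + 16 + 9 + 31 + 8 + 24 − 8 = 108, so its missing entry is 107 − 108 = -1.
Row 7: 27 + 9 + 0 + 6 + 5 + 3 + 60 = 110, so its missing entry is 107 − 110 = -3.
Column 5: 0 − 1 + 7 + 15 − 1 + 5 + 51 = 76, so its missing entry is 107 − 76 = 31.
Row 2: 22 + 2 + 29 − 1 + 31 + 7 + 17 = 107, so its missing entry is 107 − 107 = 0.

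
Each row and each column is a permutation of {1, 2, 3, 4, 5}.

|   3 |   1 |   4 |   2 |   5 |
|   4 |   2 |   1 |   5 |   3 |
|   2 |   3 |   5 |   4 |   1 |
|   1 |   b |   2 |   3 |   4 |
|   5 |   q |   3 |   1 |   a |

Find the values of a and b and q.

For row 4, column 2: row 4 already has {1, 2, 3, 4}; that leaves 5.
Cell (5,2): column 2 already has {1, 2, 3, 5} → 4.
Cell (5,5): row 5 already has {1, 3, 4, 5} → 2.

a = 2, b = 5, q = 4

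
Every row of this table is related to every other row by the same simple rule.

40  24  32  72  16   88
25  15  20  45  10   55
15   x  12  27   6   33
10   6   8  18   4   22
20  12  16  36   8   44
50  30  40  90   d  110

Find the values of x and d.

x = 9, d = 20

Each row is a constant multiple of every other row — this is a multiplication table with the headers hidden.
Row 3 is 12/32 = 3/8 times row 1, so its entry in column 2 is 24 × 3/8 = 9.
Row 6 is 40/32 = 5/4 times row 1, so its entry in column 5 is 16 × 5/4 = 20.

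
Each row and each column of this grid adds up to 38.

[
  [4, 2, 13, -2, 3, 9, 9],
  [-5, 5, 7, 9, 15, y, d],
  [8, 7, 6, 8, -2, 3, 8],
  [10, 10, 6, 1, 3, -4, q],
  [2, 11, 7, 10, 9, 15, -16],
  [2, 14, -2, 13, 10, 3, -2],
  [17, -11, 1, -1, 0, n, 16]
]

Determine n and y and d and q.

n = 16, y = -4, d = 11, q = 12

Row 4 has 10 + 10 + 6 + 1 + 3 − 4 = 26; the blank must be 38 − 26 = 12.
Column 7 has 9 + 8 + 12 − 16 − 2 + 16 = 27; the blank must be 38 − 27 = 11.
Row 7 has 17 − 11 + 1 − 1 + 0 + 16 = 22; the blank must be 38 − 22 = 16.
Row 2 has -5 + 5 + 7 + 9 + 15 + 11 = 42; the blank must be 38 − 42 = -4.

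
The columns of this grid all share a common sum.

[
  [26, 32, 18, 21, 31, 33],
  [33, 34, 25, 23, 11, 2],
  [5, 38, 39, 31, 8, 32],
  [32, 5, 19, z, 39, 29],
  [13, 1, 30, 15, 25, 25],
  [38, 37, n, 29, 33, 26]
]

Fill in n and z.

Columns 1 and 2 both add up to 147, so every column sums to 147.
Column 3: 18 + 25 + 39 + 19 + 30 = 131, so the missing entry is 147 − 131 = 16.
Column 4: 21 + 23 + 31 + 15 + 29 = 119, so the missing entry is 147 − 119 = 28.

n = 16, z = 28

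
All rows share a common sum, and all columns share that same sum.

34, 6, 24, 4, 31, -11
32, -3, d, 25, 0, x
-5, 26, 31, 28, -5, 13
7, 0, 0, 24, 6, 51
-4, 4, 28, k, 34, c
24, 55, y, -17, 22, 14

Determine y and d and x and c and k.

y = -10, d = 15, x = 19, c = 2, k = 24

Rows 1 and 3 both sum to 88, so that's the common total.
Column 4 has 4 + 25 + 28 + 24 − 17 = 64; the blank must be 88 − 64 = 24.
Row 5 has -4 + 4 + 28 + 24 + 34 = 86; the blank must be 88 − 86 = 2.
Column 6 has -11 + 13 + 51 + 2 + 14 = 69; the blank must be 88 − 69 = 19.
Row 2 has 32 − 3 + 25 + 0 + 19 = 73; the blank must be 88 − 73 = 15.
Row 6 has 24 + 55 − 17 + 22 + 14 = 98; the blank must be 88 − 98 = -10.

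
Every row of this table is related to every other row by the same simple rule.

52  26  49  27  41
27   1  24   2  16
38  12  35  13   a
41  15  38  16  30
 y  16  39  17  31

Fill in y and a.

y = 42, a = 27

The difference between any two rows is the same in every column — this is an addition table with the headers hidden.
Row 5 minus row 1 is 17 − 27 = -10, so its entry in column 1 is 52 + (-10) = 42.
Row 3 minus row 1 is 13 − 27 = -14, so its entry in column 5 is 41 + (-14) = 27.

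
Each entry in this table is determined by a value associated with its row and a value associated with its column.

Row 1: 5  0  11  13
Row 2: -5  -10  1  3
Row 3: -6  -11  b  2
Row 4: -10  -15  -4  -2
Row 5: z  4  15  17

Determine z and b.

The difference between any two rows is the same in every column — this is an addition table with the headers hidden.
Row 5 minus row 1 is 17 − 13 = 4, so its entry in column 1 is 5 + 4 = 9.
Row 3 minus row 1 is 2 − 13 = -11, so its entry in column 3 is 11 + (-11) = 0.

z = 9, b = 0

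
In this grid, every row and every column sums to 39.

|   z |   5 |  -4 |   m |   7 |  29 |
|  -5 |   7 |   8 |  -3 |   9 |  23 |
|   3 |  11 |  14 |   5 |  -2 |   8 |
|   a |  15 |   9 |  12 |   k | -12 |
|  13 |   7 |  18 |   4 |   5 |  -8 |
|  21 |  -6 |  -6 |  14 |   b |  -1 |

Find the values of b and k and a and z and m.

Row 6 has 21 − 6 − 6 + 14 − 1 = 22; the blank must be 39 − 22 = 17.
Column 5 has 7 + 9 − 2 + 5 + 17 = 36; the blank must be 39 − 36 = 3.
Column 4 has -3 + 5 + 12 + 4 + 14 = 32; the blank must be 39 − 32 = 7.
Row 1 has 5 − 4 + 7 + 7 + 29 = 44; the blank must be 39 − 44 = -5.
Row 4 has 15 + 9 + 12 + 3 − 12 = 27; the blank must be 39 − 27 = 12.

b = 17, k = 3, a = 12, z = -5, m = 7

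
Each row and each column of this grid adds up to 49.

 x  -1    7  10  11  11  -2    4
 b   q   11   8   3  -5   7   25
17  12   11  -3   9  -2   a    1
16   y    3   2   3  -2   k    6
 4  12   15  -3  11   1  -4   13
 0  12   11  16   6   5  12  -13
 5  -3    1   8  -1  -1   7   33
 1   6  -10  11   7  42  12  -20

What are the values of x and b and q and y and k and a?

x = 9, b = -3, q = 3, y = 8, k = 13, a = 4

Row 1: -1 + 7 + 10 + 11 + 11 − 2 + 4 = 40, so its missing entry is 49 − 40 = 9.
Row 3: 17 + 12 + 11 − 3 + 9 − 2 + 1 = 45, so its missing entry is 49 − 45 = 4.
Column 7: -2 + 7 + 4 − 4 + 12 + 7 + 12 = 36, so its missing entry is 49 − 36 = 13.
Row 4: 16 + 3 + 2 + 3 − 2 + 13 + 6 = 41, so its missing entry is 49 − 41 = 8.
Column 2: -1 + 12 + 8 + 12 + 12 − 3 + 6 = 46, so its missing entry is 49 − 46 = 3.
Row 2: 3 + 11 + 8 + 3 − 5 + 7 + 25 = 52, so its missing entry is 49 − 52 = -3.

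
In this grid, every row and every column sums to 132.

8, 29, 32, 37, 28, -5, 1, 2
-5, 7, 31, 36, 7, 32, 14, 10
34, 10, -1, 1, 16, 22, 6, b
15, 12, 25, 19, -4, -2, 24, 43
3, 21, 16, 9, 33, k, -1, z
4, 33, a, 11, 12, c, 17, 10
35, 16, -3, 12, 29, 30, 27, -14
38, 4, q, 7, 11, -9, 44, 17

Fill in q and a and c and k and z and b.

q = 20, a = 12, c = 33, k = 31, z = 20, b = 44

Row 3: 34 + 10 − 1 + 1 + 16 + 22 + 6 = 88, so its missing entry is 132 − 88 = 44.
Row 8: 38 + 4 + 7 + 11 − 9 + 44 + 17 = 112, so its missing entry is 132 − 112 = 20.
Column 8: 2 + 10 + 44 + 43 + 10 − 14 + 17 = 112, so its missing entry is 132 − 112 = 20.
Row 5: 3 + 21 + 16 + 9 + 33 − 1 + 20 = 101, so its missing entry is 132 − 101 = 31.
Column 6: -5 + 32 + 22 − 2 + 31 + 30 − 9 = 99, so its missing entry is 132 − 99 = 33.
Row 6: 4 + 33 + 11 + 12 + 33 + 17 + 10 = 120, so its missing entry is 132 − 120 = 12.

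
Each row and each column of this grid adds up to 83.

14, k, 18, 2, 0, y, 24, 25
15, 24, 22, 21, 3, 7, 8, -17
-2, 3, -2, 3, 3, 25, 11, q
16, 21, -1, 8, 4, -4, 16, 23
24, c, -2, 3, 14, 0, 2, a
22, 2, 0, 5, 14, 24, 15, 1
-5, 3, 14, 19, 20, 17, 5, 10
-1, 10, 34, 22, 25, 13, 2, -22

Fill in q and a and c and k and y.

Row 3 has -2 + 3 − 2 + 3 + 3 + 25 + 11 = 41; the blank must be 83 − 41 = 42.
Column 6 has 7 + 25 − 4 + 0 + 24 + 17 + 13 = 82; the blank must be 83 − 82 = 1.
Row 1 has 14 + 18 + 2 + 0 + 1 + 24 + 25 = 84; the blank must be 83 − 84 = -1.
Column 2 has -1 + 24 + 3 + 21 + 2 + 3 + 10 = 62; the blank must be 83 − 62 = 21.
Row 5 has 24 + 21 − 2 + 3 + 14 + 0 + 2 = 62; the blank must be 83 − 62 = 21.

q = 42, a = 21, c = 21, k = -1, y = 1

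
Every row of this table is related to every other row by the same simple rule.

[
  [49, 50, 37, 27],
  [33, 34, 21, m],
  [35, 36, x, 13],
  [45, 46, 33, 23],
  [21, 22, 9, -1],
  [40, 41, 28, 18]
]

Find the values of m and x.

m = 11, x = 23

The difference between any two rows is the same in every column — this is an addition table with the headers hidden.
Row 2 minus row 1 is 33 − 49 = -16, so its entry in column 4 is 27 + (-16) = 11.
Row 3 minus row 1 is 35 − 49 = -14, so its entry in column 3 is 37 + (-14) = 23.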